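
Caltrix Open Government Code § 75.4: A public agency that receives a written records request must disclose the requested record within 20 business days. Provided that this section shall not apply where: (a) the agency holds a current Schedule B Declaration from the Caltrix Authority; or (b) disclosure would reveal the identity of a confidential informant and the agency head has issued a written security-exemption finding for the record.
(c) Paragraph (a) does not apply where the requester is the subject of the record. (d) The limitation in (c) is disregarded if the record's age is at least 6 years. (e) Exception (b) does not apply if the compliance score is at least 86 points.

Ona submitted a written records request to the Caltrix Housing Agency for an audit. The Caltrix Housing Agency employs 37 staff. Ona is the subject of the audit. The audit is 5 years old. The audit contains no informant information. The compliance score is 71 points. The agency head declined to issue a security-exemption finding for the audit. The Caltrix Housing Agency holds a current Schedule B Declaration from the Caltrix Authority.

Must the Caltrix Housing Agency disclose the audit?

Yes — the Caltrix Housing Agency must disclose the audit.

Exception (a): a current Schedule B Declaration is held — every condition holds. But: (c) operates against (a): Ona is the subject of the audit. (d), which would lift (c), does not operate here — the record's age is 5 years, short of 6 years. So (a) is unavailable.
Exception (b) requires that disclosure would reveal the identity of a confidential informant; but the audit contains no informant information, so (b) is unavailable.
None of the exceptions is available; § 75.4 applies in full.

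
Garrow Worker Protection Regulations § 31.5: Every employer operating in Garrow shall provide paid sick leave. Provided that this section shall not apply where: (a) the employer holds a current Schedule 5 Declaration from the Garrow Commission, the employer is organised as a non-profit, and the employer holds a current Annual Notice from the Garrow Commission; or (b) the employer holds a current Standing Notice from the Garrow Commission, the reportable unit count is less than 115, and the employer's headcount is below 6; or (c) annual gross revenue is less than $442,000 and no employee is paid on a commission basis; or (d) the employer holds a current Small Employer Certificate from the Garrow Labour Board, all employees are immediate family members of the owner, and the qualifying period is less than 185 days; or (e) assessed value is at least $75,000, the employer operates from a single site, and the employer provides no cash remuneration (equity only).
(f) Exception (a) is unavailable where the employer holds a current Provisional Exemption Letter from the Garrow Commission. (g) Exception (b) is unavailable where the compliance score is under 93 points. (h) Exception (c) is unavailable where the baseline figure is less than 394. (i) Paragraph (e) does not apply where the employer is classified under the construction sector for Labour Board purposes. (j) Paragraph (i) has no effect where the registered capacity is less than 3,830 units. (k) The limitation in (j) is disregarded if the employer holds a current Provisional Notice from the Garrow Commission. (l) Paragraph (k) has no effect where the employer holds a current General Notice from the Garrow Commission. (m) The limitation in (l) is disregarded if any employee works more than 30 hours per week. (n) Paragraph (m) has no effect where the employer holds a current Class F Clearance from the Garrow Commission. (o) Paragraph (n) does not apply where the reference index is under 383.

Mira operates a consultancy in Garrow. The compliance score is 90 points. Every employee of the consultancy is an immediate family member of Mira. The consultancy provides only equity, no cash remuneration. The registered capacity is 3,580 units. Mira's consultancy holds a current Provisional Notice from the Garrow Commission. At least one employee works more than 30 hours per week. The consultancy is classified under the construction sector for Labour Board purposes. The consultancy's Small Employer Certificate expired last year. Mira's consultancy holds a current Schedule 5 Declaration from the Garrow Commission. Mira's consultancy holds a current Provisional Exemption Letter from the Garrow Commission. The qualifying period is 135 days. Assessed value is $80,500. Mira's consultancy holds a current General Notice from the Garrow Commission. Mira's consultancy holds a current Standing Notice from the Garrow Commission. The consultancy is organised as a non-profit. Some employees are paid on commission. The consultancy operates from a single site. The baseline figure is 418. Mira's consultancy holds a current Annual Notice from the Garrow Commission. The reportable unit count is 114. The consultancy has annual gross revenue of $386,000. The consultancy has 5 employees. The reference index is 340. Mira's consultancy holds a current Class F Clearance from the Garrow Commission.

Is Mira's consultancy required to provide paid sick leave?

Yes — Mira's consultancy must provide paid sick leave.

Exception (a) is satisfied on its face — a current Schedule 5 Declaration is held; the employer is a non-profit; a current Annual Notice is held. But: (f) is engaged — a current Provisional Exemption Letter is held. (a) is therefore removed.
Exception (b): a current Standing Notice is held; the reportable unit count is 114, less than the 115 limit; the employer's headcount is 5, below the 6 limit — every condition holds. Turning to paragraph (g): (g) operates — the compliance score is 90 points, under the 93 points limit. Exception (b) does not apply.
Exception (c) fails — some employees are paid on commission.
Exception (d) fails — the Small Employer Certificate has expired.
All of (e)'s requirements are met (assessed value is $80,500, meeting the $75,000 threshold; the employer operates from a single site; remuneration is equity-only). But: (i) applies — the consultancy is classified under the construction sector. (j) operates (the registered capacity is 3,580 units, less than the 3,830 units limit), but is itself disapplied by (k): (k) operates against (j): a current Provisional Notice is held. (l) applies (a current General Notice is held), but is displaced by (m): (m) operates against (l): at least one employee exceeds 30 hours/week. (n) would limit (m) — a current Class F Clearance is held — but (o) sets (n) aside: (o) operates against (n): the reference index is 340, under the 383 limit. Exception (e) does not apply.
None of the exceptions is available; § 31.5 applies in full.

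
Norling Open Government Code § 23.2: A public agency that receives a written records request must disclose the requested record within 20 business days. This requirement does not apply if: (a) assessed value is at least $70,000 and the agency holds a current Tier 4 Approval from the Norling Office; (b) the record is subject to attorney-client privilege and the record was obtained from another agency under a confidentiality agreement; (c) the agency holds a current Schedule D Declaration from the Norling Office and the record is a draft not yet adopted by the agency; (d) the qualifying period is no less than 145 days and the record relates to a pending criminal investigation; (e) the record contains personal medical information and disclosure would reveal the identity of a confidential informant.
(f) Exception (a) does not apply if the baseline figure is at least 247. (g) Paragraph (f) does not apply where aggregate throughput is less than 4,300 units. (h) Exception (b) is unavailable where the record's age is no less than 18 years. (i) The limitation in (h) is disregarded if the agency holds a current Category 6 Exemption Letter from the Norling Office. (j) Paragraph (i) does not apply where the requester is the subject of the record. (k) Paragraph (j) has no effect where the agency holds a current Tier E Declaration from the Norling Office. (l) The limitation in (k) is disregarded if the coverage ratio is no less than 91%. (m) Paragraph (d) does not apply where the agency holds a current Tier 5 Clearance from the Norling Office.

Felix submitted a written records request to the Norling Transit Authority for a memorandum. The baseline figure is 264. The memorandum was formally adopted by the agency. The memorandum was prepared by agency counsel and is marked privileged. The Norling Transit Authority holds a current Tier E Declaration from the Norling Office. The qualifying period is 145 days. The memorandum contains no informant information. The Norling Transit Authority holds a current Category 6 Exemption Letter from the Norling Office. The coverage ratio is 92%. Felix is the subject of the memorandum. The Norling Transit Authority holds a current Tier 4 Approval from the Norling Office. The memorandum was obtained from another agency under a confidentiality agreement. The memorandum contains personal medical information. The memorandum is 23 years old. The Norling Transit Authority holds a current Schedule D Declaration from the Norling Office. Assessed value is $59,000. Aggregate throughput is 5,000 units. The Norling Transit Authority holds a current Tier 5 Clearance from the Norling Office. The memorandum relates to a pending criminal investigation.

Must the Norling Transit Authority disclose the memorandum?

Exception (a) does not apply: assessed value is $59,000, short of $70,000.
All of (b)'s requirements are met (the memorandum is privileged; the memorandum was obtained under a confidentiality agreement). Turning to paragraphs (h)–(l): (h) applies — the record's age is 23 years, meeting the 18 years threshold. (i) would limit (h) — a current Category 6 Exemption Letter is held — but (j) sets (i) aside: (j) operates against (i): Felix is the subject of the memorandum. (k) would limit (j) — a current Tier E Declaration is held — but (l) sets (k) aside: (l) applies — the coverage ratio is 92%, meeting the 91% threshold. Exception (b) does not apply.
Exception (c) requires that the record is a draft not yet adopted by the agency; but the memorandum has been formally adopted, so (c) is unavailable.
All of (d)'s requirements are met (the qualifying period is 145 days, meeting the 145 days threshold; the memorandum relates to a pending investigation). However, paragraph (m) must be considered: (m) operates against (d): a current Tier 5 Clearance is held. So (d) is unavailable.
Exception (e) requires that disclosure would reveal the identity of a confidential informant; but the memorandum contains no informant information, so (e) is unavailable.
No exception is made out. the Norling Transit Authority falls within the general rule.

Yes — the Norling Transit Authority must disclose the memorandum.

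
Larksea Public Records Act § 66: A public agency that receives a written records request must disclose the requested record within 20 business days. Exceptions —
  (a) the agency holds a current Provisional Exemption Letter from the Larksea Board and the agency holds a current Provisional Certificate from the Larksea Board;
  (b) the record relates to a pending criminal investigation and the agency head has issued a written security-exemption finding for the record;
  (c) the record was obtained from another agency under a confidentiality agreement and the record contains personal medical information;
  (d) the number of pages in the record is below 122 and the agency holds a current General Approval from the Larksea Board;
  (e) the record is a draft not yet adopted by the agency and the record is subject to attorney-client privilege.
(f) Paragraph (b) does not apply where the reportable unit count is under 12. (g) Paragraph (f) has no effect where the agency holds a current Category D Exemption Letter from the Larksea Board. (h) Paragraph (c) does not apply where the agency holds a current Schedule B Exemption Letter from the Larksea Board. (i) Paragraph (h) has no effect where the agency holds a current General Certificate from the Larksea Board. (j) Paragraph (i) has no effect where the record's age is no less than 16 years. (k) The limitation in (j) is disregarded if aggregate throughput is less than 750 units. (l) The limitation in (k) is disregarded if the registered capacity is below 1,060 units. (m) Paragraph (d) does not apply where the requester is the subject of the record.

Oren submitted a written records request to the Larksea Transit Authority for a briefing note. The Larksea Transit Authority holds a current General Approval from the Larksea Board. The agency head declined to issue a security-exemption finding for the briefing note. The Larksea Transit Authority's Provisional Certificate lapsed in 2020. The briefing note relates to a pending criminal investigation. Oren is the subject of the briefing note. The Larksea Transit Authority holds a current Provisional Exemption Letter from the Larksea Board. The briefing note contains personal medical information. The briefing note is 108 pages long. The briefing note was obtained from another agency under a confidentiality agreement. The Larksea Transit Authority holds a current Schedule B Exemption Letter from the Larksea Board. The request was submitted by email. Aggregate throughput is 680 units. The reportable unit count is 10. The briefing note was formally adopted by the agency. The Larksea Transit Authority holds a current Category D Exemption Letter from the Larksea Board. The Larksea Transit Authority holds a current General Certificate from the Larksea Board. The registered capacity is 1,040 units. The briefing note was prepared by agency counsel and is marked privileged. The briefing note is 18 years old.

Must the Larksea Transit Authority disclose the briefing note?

Exception (a) requires that the agency holds a current Provisional Certificate from the Larksea Board; but no current Provisional Certificate is held, so (a) is unavailable.
Exception (b) fails — the agency head declined to issue a security-exemption finding.
Exception (c)'s conditions are all satisfied: the briefing note was obtained under a confidentiality agreement; the briefing note contains personal medical information. Turning to paragraphs (h)–(l): (h) operates — a current Schedule B Exemption Letter is held. (i) is engaged (a current General Certificate is held), but is set aside by (j): (j) operates against (i): the record's age is 18 years, meeting the 16 years threshold. (k) is triggered (aggregate throughput is 680 units, less than the 750 units limit), but is itself disapplied by (l): (l) operates against (k): the registered capacity is 1,040 units, below the 1,060 units limit. Exception (c) does not apply.
All of (d)'s requirements are met (the number of pages in the record is 108, below the 122 limit; a current General Approval is held). Turning to paragraph (m): (m) is engaged — Oren is the subject of the briefing note. Exception (d) does not apply.
Exception (e) requires that the record is a draft not yet adopted by the agency; but the briefing note has been formally adopted, so (e) is unavailable.
None of the exceptions is available; § 66 applies in full.

Yes — the Larksea Transit Authority must disclose the briefing note.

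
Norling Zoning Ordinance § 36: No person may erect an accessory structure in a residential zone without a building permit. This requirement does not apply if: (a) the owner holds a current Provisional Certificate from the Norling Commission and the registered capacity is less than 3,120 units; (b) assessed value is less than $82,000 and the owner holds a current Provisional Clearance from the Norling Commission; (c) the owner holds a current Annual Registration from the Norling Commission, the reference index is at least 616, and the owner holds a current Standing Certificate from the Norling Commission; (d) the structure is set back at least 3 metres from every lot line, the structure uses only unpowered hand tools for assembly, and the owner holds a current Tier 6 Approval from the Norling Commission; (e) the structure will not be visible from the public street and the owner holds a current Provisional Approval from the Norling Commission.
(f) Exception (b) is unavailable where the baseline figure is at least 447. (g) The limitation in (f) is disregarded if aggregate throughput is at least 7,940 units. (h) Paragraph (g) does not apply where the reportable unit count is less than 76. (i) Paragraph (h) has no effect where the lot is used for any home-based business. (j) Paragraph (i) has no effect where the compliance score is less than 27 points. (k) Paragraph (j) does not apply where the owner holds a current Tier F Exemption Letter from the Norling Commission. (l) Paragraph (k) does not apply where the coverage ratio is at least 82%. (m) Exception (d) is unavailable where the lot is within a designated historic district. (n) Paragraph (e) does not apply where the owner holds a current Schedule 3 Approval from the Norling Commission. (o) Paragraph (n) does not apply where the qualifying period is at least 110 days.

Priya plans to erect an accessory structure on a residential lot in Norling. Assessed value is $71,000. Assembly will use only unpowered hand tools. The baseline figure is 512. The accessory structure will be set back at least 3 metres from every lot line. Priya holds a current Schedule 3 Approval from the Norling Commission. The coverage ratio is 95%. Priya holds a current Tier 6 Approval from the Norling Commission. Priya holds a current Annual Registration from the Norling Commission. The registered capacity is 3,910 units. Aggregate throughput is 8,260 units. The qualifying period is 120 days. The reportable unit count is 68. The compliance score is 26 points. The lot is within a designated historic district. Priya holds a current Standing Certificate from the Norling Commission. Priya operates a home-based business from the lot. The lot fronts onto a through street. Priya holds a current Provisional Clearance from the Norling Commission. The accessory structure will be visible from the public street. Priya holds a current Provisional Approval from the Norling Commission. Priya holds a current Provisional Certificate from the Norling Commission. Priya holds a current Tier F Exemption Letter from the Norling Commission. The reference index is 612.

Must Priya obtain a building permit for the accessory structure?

Exception (a) does not apply: the registered capacity is 3,910 units, not less than 3,120 units.
All of (b)'s requirements are met (assessed value is $71,000, less than the $82,000 limit; a current Provisional Clearance is held). However, paragraphs (f)–(l) must be considered: (f) is triggered — the baseline figure is 512, meeting the 447 threshold. (g) would limit (f) — aggregate throughput is 8,260 units, meeting the 7,940 units threshold — but (h) sets (g) aside: (h) is engaged — the reportable unit count is 68, less than the 76 limit. (i) operates (a home-based business operates on the lot), but is displaced by (j): (j) operates against (i): the compliance score is 26 points, less than the 27 points limit. (k) operates (a current Tier F Exemption Letter is held), but is displaced by (l): (l) is triggered — the coverage ratio is 95%, meeting the 82% threshold. (b) is therefore removed.
Exception (c) does not apply: the reference index is 612, short of 616.
All of (d)'s requirements are met (the setback is at least 3 m on every side; assembly uses only hand tools; a current Tier 6 Approval is held). But applying paragraph (m): (m) is triggered — the lot is in a historic district. (d) is therefore removed.
Exception (e) does not apply: the structure will be visible from the street.
No exception displaces § 36.

Yes — Priya must obtain a building permit.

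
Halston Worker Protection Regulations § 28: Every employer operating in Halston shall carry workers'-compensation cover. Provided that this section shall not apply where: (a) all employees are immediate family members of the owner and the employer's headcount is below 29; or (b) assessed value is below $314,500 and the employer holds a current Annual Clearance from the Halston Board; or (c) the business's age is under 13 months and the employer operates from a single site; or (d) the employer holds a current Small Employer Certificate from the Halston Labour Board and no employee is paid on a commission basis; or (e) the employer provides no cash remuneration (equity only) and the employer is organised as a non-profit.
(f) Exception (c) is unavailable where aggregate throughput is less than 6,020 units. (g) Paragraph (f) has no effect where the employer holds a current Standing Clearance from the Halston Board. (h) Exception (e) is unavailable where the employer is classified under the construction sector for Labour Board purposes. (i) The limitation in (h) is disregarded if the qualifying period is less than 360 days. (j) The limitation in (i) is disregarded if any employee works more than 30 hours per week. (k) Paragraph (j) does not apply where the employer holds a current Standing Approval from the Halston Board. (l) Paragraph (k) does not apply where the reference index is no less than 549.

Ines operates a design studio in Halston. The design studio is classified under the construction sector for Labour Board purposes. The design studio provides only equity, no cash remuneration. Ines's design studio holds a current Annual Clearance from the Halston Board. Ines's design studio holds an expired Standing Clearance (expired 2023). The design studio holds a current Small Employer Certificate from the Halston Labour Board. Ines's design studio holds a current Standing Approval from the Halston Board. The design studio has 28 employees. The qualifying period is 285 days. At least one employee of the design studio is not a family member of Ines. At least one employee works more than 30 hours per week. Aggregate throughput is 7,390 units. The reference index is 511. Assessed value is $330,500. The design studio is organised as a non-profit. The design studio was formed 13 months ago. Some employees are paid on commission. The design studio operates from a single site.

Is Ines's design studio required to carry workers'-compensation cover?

Exception (a) fails — at least one employee is not a family member.
Exception (b) requires that assessed value is below $314,500; but assessed value is $330,500, not below $314,500, so (b) is unavailable.
Exception (c) does not apply: the business's age is 13 months, not under 13 months.
Exception (d) does not apply: some employees are paid on commission.
Exception (e): remuneration is equity-only; the employer is a non-profit — every condition holds. Under paragraphs (h)–(l): (h) is triggered (the design studio is classified under the construction sector), but is overridden by (i): (i) operates against (h): the qualifying period is 285 days, less than the 360 days limit. (j) would limit (i) — at least one employee exceeds 30 hours/week — but (k) sets (j) aside: (k) operates against (j): a current Standing Approval is held. (l), which would lift (k), is not triggered — the reference index is 511, short of 549. (e) remains available.

No — exception (e) applies; Ines's design studio is not required to carry workers'-compensation cover.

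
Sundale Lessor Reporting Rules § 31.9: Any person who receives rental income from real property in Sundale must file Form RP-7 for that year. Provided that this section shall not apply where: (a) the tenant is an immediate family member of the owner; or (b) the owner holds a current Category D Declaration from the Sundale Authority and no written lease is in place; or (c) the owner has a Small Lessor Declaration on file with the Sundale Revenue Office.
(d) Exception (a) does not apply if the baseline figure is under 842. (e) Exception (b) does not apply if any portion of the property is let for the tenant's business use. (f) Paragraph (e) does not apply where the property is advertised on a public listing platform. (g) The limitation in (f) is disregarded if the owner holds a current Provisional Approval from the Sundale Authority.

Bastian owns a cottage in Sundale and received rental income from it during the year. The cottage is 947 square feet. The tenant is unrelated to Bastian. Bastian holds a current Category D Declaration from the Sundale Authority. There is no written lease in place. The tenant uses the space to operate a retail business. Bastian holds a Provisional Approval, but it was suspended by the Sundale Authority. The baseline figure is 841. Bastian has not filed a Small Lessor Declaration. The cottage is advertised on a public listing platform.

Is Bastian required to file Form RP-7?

Exception (a) fails — the tenant is unrelated to the owner.
Exception (b)'s conditions are all satisfied: a current Category D Declaration is held; there is no written lease. Applying paragraphs (e)–(g): (e) would limit (b) — the space is let for business use — but (f) sets (e) aside: (f) operates against (e): the property is publicly advertised. (g), which would lift (f), is not triggered — no current Provisional Approval is held. So (b) applies.
Exception (c) fails — no Small Lessor Declaration is on file.

No — exception (b) applies; Bastian is not required to file Form RP-7.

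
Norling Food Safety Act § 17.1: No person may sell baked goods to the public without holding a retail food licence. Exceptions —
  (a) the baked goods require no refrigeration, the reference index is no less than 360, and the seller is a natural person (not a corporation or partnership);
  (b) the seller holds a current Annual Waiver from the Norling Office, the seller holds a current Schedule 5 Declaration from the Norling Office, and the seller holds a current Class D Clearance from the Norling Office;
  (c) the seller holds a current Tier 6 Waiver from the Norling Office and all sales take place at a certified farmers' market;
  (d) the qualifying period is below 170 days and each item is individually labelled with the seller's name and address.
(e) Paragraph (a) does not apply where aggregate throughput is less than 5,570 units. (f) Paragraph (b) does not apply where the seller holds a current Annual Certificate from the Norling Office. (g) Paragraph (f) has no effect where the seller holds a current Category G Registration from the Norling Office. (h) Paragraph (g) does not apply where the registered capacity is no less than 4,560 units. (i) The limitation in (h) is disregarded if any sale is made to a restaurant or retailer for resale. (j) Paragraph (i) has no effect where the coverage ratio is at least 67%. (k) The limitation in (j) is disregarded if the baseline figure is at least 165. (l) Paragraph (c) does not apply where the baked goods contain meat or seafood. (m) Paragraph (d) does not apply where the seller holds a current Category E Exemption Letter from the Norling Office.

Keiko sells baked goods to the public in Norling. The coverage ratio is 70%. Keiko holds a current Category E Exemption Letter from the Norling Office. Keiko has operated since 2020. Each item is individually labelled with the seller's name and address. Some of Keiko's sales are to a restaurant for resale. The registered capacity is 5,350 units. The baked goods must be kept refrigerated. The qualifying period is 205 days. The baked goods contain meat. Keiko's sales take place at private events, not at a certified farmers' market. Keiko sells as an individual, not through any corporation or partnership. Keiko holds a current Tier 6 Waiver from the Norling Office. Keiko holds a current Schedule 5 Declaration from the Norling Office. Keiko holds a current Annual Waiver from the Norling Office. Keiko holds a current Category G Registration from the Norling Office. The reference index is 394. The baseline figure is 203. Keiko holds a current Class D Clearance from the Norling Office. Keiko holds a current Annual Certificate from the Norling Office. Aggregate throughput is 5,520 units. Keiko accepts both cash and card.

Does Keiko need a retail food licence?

No — exception (b) applies; Keiko is not required to hold a retail food licence.

Exception (a) fails — the baked goods require refrigeration.
Exception (b) is satisfied on its face — a current Annual Waiver is held; a current Schedule 5 Declaration is held; a current Class D Clearance is held. As to paragraphs (f)–(k): (f) would limit (b) — a current Annual Certificate is held — but (g) sets (f) aside: (g) operates against (f): a current Category G Registration is held. (h) would limit (g) — the registered capacity is 5,350 units, meeting the 4,560 units threshold — but (i) sets (h) aside: (i) operates against (h): some sales are to a restaurant for resale. (j) would limit (i) — the coverage ratio is 70%, meeting the 67% threshold — but (k) sets (j) aside: (k) operates — the baseline figure is 203, meeting the 165 threshold. So (b) applies.
Exception (c) requires that all sales take place at a certified farmers' market; but sales are at private events, not a certified farmers' market, so (c) is unavailable.
Exception (d) requires that the qualifying period is below 170 days; but the qualifying period is 205 days, not below 170 days, so (d) is unavailable.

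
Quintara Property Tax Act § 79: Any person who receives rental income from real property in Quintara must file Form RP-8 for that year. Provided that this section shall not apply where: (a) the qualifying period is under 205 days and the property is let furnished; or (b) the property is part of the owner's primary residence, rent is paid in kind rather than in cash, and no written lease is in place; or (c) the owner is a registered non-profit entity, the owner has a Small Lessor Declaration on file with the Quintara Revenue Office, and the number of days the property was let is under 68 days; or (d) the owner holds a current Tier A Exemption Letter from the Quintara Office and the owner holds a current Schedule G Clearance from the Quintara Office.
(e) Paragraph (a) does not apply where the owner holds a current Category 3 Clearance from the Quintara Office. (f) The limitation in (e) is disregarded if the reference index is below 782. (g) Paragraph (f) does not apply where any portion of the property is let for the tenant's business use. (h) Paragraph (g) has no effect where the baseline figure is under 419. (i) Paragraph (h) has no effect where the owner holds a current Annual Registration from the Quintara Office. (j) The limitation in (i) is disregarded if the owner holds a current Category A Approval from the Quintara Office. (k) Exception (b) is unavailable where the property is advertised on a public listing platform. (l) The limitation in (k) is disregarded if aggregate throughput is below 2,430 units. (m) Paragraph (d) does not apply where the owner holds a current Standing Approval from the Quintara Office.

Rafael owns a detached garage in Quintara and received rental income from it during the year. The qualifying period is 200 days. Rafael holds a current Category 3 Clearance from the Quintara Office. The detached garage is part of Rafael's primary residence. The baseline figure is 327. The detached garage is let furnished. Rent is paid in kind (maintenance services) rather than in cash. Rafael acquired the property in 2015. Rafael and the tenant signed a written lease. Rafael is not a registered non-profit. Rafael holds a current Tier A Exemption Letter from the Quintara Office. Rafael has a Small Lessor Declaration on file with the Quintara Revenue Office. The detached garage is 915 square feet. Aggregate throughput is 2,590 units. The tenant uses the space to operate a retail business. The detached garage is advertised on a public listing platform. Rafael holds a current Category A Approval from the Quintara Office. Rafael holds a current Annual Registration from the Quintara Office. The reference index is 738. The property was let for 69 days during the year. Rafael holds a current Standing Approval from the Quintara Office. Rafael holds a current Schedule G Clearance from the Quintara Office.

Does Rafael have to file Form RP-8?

Exception (a) is satisfied on its face — the qualifying period is 200 days, under the 205 days limit; the property is let furnished. Applying paragraphs (e)–(j): (e) is engaged (a current Category 3 Clearance is held), but is itself disapplied by (f): (f) operates against (e): the reference index is 738, below the 782 limit. (g) operates (the space is let for business use), but is set aside by (h): (h) is engaged — the baseline figure is 327, under the 419 limit. (i) operates (a current Annual Registration is held), but yields to (j): (j) operates — a current Category A Approval is held. So (a) applies.
Exception (b) fails — a written lease is in place.
Exception (c) requires that the owner is a registered non-profit entity; but Rafael is not a registered non-profit, so (c) is unavailable.
Exception (d)'s conditions are all satisfied: a current Tier A Exemption Letter is held; a current Schedule G Clearance is held. But: (m) applies — a current Standing Approval is held. So (d) is unavailable.

No — exception (a) applies; Rafael is not required to file Form RP-8.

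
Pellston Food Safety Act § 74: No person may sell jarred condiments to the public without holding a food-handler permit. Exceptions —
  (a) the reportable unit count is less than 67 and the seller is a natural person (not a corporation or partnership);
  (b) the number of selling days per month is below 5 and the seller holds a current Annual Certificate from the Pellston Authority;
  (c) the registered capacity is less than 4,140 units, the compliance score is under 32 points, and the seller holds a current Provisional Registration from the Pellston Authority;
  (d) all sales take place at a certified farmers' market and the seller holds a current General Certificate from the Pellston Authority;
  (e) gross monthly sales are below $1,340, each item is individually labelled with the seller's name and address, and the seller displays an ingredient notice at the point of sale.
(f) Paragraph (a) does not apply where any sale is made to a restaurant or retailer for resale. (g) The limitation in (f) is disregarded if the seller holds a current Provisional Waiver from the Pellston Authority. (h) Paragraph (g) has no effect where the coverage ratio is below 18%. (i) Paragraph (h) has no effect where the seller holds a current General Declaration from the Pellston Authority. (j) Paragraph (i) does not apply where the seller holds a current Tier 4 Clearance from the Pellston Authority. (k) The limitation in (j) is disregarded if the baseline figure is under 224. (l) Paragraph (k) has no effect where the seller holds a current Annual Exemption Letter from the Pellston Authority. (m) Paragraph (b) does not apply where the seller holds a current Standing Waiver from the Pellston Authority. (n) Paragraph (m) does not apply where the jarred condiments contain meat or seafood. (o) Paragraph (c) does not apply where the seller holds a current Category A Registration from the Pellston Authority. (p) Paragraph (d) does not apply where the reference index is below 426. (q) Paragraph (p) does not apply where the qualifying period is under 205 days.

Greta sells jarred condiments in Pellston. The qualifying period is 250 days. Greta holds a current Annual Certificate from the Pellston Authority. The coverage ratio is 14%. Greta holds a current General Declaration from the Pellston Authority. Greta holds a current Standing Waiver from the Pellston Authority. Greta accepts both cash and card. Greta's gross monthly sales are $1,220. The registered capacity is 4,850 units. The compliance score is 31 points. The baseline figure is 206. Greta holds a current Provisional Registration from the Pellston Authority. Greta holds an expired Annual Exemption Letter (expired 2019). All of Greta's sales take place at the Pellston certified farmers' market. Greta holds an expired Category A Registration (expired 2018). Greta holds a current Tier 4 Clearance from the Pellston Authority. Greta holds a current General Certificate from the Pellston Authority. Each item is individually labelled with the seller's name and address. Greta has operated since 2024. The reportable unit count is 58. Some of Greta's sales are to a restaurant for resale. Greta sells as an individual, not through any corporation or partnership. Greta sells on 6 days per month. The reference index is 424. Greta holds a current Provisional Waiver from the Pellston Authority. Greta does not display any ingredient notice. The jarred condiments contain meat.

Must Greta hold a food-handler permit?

No — exception (a) applies; Greta is not required to hold a food-handler permit.

Exception (a) is satisfied on its face — the reportable unit count is 58, less than the 67 limit; the seller is a natural person. Considering the limiting provisions: (f) would limit (a) — some sales are to a restaurant for resale — but (g) sets (f) aside: (g) is engaged — a current Provisional Waiver is held. (h) is triggered (the coverage ratio is 14%, below the 18% limit), but yields to (i): (i) operates — a current General Declaration is held. (j) would limit (i) — a current Tier 4 Clearance is held — but (k) sets (j) aside: (k) operates against (j): the baseline figure is 206, under the 224 limit. (l), which would lift (k), does not operate here — there is no Annual Exemption Letter in force. Exception (a) stands.
Exception (b) fails — the number of selling days per month is 6, not below 5.
Exception (c) does not apply: the registered capacity is 4,850 units, not less than 4,140 units.
Exception (d): all sales are at a certified farmers' market; a current General Certificate is held — every condition holds. Turning to paragraphs (p)–(q): (p) applies — the reference index is 424, below the 426 limit. (q), which would lift (p), is not engaged — the qualifying period is 250 days, not under 205 days. (d) is therefore removed.
Exception (e) requires that the seller displays an ingredient notice at the point of sale; but no ingredient notice is displayed, so (e) is unavailable.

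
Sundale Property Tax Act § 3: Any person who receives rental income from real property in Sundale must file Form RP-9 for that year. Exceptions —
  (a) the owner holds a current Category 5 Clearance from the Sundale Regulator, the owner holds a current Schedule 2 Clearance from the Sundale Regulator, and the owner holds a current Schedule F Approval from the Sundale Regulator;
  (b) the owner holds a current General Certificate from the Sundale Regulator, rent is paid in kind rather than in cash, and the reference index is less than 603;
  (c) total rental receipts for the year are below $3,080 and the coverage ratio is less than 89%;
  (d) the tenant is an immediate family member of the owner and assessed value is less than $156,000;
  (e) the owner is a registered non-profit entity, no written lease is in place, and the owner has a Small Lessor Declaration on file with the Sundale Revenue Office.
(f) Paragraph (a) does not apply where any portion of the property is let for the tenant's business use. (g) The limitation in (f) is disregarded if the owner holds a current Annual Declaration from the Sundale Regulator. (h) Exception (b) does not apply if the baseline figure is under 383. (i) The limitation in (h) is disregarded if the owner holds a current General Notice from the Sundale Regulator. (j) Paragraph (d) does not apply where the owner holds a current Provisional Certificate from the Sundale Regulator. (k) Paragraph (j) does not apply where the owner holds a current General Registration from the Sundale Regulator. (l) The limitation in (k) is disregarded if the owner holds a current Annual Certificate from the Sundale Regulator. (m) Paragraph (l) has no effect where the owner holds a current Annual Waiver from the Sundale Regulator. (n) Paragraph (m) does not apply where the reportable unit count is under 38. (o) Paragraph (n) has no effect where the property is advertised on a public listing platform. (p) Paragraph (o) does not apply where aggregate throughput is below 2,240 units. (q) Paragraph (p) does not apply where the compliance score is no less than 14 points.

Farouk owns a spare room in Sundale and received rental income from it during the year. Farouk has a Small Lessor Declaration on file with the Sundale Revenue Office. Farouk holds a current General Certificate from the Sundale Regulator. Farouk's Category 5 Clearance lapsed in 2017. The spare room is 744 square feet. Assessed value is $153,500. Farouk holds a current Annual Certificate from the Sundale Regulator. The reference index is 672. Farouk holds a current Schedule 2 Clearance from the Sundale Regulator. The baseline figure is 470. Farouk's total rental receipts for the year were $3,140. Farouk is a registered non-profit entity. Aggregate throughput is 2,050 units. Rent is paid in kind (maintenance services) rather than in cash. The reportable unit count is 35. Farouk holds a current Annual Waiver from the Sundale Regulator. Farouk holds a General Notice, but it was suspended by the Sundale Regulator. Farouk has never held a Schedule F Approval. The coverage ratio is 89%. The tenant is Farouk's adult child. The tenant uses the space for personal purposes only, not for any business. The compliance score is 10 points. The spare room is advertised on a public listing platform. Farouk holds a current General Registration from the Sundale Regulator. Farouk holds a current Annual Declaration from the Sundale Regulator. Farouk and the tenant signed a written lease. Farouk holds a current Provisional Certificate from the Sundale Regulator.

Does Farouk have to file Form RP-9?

Exception (a) does not apply: the Category 5 Clearance is not current.
Exception (b) requires that the reference index is less than 603; but the reference index is 672, not less than 603, so (b) is unavailable.
Exception (c) does not apply: total rental receipts for the year are $3,140, not below $3,080.
All of (d)'s requirements are met (the tenant is an immediate family member; assessed value is $153,500, less than the $156,000 limit). Turning to paragraphs (j)–(q): (j) is triggered — a current Provisional Certificate is held. (k) would limit (j) — a current General Registration is held — but (l) sets (k) aside: (l) operates against (k): a current Annual Certificate is held. (m) would limit (l) — a current Annual Waiver is held — but (n) sets (m) aside: (n) is engaged — the reportable unit count is 35, under the 38 limit. (o) would limit (n) — the property is publicly advertised — but (p) sets (o) aside: (p) is engaged — aggregate throughput is 2,050 units, below the 2,240 units limit. (q), which would lift (p), is inapplicable — the compliance score is 10 points, short of 14 points. (d) is therefore removed.
Exception (e) requires that no written lease is in place; but a written lease is in place, so (e) is unavailable.
None of the exceptions is available; § 3 applies in full.

Yes — Farouk must file Form RP-9.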